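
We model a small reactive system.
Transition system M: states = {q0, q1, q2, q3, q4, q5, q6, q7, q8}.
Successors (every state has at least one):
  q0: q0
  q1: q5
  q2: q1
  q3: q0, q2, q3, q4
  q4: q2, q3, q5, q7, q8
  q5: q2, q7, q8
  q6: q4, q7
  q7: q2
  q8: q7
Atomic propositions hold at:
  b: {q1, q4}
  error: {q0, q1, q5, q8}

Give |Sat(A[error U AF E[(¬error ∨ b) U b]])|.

8

Sat(¬error) = {q2, q3, q4, q6, q7}
Sat(¬error ∨ b) = {q1, q2, q3, q4, q6, q7}
E[(¬error ∨ b) U b]: least fixpoint, start Z0 = Sat(b) = {q1, q4}, add states in Sat(¬error ∨ b) with some successor in Z. Z1 = {q1, q2, q3, q4, q6}; Z2 = {q1, q2, q3, q4, q6, q7}; fixed.
Sat(E[(¬error ∨ b) U b]) = {q1, q2, q3, q4, q6, q7}
AF E[(¬error ∨ b) U b]: least fixpoint, start Z0 = {q1, q2, q3, q4, q6, q7}, add states with every successor in Z. Z1 = {q1, q2, q3, q4, q6, q7, q8}; Z2 = {q1, q2, q3, q4, q5, q6, q7, q8}; fixed.
Sat(AF E[(¬error ∨ b) U b]) = {q1, q2, q3, q4, q5, q6, q7, q8}
A[error U AF E[(¬error ∨ b) U b]]: least fixpoint, start Z0 = Sat(AF E[(¬error ∨ b) U b]) = {q1, q2, q3, q4, q5, q6, q7, q8}, add states in Sat(error) with every successor in Z. Already a fixed point.
Sat(A[error U AF E[(¬error ∨ b) U b]]) = {q1, q2, q3, q4, q5, q6, q7, q8}
|Sat(A[error U AF E[(¬error ∨ b) U b]])| = |{q1, q2, q3, q4, q5, q6, q7, q8}| = 8.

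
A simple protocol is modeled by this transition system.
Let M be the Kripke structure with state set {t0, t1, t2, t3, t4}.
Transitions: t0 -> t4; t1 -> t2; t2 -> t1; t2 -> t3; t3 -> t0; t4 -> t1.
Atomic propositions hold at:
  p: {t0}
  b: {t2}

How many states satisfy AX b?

1

Sat(AX b) = {s : every successor in {t2}} = {t1}
|Sat(AX b)| = |{t1}| = 1.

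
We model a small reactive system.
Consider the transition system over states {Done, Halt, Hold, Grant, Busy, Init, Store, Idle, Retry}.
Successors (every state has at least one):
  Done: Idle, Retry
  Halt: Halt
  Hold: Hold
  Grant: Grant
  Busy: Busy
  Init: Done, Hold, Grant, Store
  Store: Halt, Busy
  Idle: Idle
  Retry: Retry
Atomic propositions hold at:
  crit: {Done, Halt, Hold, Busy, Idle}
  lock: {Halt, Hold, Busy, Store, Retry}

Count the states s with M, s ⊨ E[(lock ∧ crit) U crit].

Sat(lock ∧ crit) = {Halt, Hold, Busy}
E[(lock ∧ crit) U crit]: least fixpoint, start Z0 = Sat(crit) = {Done, Halt, Hold, Busy, Idle}, add states in Sat(lock ∧ crit) with some successor in Z. Already a fixed point.
Sat(E[(lock ∧ crit) U crit]) = {Done, Halt, Hold, Busy, Idle}
|Sat(E[(lock ∧ crit) U crit])| = |{Done, Halt, Hold, Busy, Idle}| = 5.

5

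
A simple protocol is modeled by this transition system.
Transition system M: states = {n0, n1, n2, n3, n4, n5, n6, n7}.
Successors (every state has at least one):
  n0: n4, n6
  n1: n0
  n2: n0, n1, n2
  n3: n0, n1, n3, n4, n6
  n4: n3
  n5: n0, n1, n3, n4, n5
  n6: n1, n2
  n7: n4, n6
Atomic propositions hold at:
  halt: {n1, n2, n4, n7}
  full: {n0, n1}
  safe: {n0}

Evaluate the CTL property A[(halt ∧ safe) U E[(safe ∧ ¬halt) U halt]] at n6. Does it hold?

Sat(halt ∧ safe) = ∅
Sat(¬halt) = {n0, n3, n5, n6}
Sat(safe ∧ ¬halt) = {n0}
E[(safe ∧ ¬halt) U halt]: least fixpoint, start Z0 = Sat(halt) = {n1, n2, n4, n7}, add states in Sat(safe ∧ ¬halt) with some successor in Z. Z1 = {n0, n1, n2, n4, n7}; fixed.
Sat(E[(safe ∧ ¬halt) U halt]) = {n0, n1, n2, n4, n7}
A[(halt ∧ safe) U E[(safe ∧ ¬halt) U halt]]: least fixpoint, start Z0 = Sat(E[(safe ∧ ¬halt) U halt]) = {n0, n1, n2, n4, n7}, add states in Sat(halt ∧ safe) with every successor in Z. Already a fixed point.
Sat(A[(halt ∧ safe) U E[(safe ∧ ¬halt) U halt]]) = {n0, n1, n2, n4, n7}
n6 ∉ Sat(A[(halt ∧ safe) U E[(safe ∧ ¬halt) U halt]]) = {n0, n1, n2, n4, n7}, so the formula does not hold at n6.

No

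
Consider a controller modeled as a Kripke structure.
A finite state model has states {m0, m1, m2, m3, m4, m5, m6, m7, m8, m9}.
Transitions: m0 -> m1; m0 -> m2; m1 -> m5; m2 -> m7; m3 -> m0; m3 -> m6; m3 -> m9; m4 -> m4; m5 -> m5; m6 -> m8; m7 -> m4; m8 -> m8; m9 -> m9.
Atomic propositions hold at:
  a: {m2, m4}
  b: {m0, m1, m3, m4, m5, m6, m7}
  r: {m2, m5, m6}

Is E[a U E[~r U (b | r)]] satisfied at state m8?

Sat(~r) = {m0, m1, m3, m4, m7, m8, m9}
Sat(b | r) = {m0, m1, m2, m3, m4, m5, m6, m7}
E[~r U (b | r)]: least fixpoint, start Z0 = Sat((b | r)) = {m0, m1, m2, m3, m4, m5, m6, m7}, add states in Sat(~r) with some successor in Z. Already a fixed point.
Sat(E[~r U (b | r)]) = {m0, m1, m2, m3, m4, m5, m6, m7}
E[a U E[~r U (b | r)]]: least fixpoint, start Z0 = Sat(E[~r U (b | r)]) = {m0, m1, m2, m3, m4, m5, m6, m7}, add states in Sat(a) with some successor in Z. Already a fixed point.
Sat(E[a U E[~r U (b | r)]]) = {m0, m1, m2, m3, m4, m5, m6, m7}
m8 ∉ Sat(E[a U E[~r U (b | r)]]) = {m0, m1, m2, m3, m4, m5, m6, m7}, so the formula does not hold at m8.

No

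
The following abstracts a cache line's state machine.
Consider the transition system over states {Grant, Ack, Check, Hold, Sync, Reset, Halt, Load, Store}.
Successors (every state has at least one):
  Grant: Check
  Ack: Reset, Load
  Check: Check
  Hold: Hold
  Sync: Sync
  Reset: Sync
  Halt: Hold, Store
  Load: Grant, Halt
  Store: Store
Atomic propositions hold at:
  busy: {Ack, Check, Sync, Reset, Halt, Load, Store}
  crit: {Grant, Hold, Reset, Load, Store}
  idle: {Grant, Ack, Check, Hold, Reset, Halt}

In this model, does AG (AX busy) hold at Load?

No

Sat(AX busy) = {s : every successor in {Ack, Check, Sync, Reset, Halt, Load, Store}} = {Grant, Ack, Check, Sync, Reset, Store}
AG (AX busy): greatest fixpoint, start Z0 = {Grant, Ack, Check, Sync, Reset, Store}, keep only states in Sat with every successor in Z. Z1 = {Grant, Check, Sync, Reset, Store}; fixed.
Sat(AG (AX busy)) = {Grant, Check, Sync, Reset, Store}
Load ∉ Sat(AG (AX busy)) = {Grant, Check, Sync, Reset, Store}, so the formula does not hold at Load.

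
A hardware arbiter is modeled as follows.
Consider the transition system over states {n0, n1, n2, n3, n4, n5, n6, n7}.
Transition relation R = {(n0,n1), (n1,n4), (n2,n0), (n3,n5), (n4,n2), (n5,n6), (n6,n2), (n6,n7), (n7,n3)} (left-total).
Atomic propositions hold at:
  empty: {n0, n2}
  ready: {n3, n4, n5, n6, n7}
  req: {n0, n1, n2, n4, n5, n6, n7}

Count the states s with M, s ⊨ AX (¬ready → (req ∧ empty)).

7

Sat(¬ready) = {n0, n1, n2}
Sat(req ∧ empty) = {n0, n2}
Sat(¬ready → (req ∧ empty)) = {n0, n2, n3, n4, n5, n6, n7}
Sat(AX (¬ready → (req ∧ empty))) = {s : every successor in {n0, n2, n3, n4, n5, n6, n7}} = {n1, n2, n3, n4, n5, n6, n7}
|Sat(AX (¬ready → (req ∧ empty)))| = |{n1, n2, n3, n4, n5, n6, n7}| = 7.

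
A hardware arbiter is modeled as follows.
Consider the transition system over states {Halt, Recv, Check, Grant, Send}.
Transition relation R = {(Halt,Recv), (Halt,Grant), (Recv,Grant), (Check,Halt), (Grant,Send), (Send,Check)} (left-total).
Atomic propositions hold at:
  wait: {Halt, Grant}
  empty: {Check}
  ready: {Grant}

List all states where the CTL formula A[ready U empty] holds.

A[ready U empty]: least fixpoint, start Z0 = Sat(empty) = {Check}, add states in Sat(ready) with every successor in Z. Already a fixed point.
Sat(A[ready U empty]) = {Check}

{Check}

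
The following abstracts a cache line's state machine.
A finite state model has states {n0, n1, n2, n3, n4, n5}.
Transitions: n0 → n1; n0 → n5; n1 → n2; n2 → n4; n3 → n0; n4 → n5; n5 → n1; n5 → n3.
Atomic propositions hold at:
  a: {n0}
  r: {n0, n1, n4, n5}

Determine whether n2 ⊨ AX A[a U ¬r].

No

Sat(¬r) = {n2, n3}
A[a U ¬r]: least fixpoint, start Z0 = Sat(¬r) = {n2, n3}, add states in Sat(a) with every successor in Z. Already a fixed point.
Sat(A[a U ¬r]) = {n2, n3}
Sat(AX A[a U ¬r]) = {s : every successor in {n2, n3}} = {n1}
n2 ∉ Sat(AX A[a U ¬r]) = {n1}, so the formula does not hold at n2.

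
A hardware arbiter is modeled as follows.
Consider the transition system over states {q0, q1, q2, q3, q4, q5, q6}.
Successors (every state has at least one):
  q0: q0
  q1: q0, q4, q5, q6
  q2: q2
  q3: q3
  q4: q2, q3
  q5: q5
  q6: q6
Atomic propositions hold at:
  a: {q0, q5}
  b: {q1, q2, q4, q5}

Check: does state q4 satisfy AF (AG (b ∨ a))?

Sat(b ∨ a) = {q0, q1, q2, q4, q5}
AG (b ∨ a): greatest fixpoint, start Z0 = {q0, q1, q2, q4, q5}, keep only states in Sat with every successor in Z. Z1 = {q0, q2, q5}; fixed.
Sat(AG (b ∨ a)) = {q0, q2, q5}
AF (AG (b ∨ a)): least fixpoint, start Z0 = {q0, q2, q5}, add states with every successor in Z. Already a fixed point.
Sat(AF (AG (b ∨ a))) = {q0, q2, q5}
q4 ∉ Sat(AF (AG (b ∨ a))) = {q0, q2, q5}, so the formula does not hold at q4.

No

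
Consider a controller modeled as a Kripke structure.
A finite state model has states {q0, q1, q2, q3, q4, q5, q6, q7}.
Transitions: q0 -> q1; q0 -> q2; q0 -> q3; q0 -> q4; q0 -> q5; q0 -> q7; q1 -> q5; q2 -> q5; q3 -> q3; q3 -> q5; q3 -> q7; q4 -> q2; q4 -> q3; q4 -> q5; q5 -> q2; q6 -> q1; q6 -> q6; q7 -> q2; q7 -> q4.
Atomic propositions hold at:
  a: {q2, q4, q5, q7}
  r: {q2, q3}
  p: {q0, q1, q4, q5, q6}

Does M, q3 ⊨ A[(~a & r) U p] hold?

Sat(~a) = {q0, q1, q3, q6}
Sat(~a & r) = {q3}
A[(~a & r) U p]: least fixpoint, start Z0 = Sat(p) = {q0, q1, q4, q5, q6}, add states in Sat(~a & r) with every successor in Z. Already a fixed point.
Sat(A[(~a & r) U p]) = {q0, q1, q4, q5, q6}
q3 ∉ Sat(A[(~a & r) U p]) = {q0, q1, q4, q5, q6}, so the formula does not hold at q3.

No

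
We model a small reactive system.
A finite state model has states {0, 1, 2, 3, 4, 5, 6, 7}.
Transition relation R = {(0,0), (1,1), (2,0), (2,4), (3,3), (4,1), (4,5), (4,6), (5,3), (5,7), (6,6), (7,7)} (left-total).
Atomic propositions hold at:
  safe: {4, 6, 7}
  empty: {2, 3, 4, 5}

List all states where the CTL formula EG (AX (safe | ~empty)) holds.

{0, 1, 2, 6, 7}

Sat(~empty) = {0, 1, 6, 7}
Sat(safe | ~empty) = {0, 1, 4, 6, 7}
Sat(AX (safe | ~empty)) = {s : every successor in {0, 1, 4, 6, 7}} = {0, 1, 2, 6, 7}
EG (AX (safe | ~empty)): greatest fixpoint, start Z0 = {0, 1, 2, 6, 7}, keep only states in Sat with some successor in Z. Already a fixed point.
Sat(EG (AX (safe | ~empty))) = {0, 1, 2, 6, 7}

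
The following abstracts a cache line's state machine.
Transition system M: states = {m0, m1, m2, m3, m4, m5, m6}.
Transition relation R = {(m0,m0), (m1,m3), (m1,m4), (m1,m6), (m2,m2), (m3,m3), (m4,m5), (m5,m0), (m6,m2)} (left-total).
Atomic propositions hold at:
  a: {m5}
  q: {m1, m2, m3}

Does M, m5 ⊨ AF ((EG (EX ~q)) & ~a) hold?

Yes

Sat(~q) = {m0, m4, m5, m6}
Sat(EX ~q) = {s : some successor in {m0, m4, m5, m6}} = {m0, m1, m4, m5}
EG (EX ~q): greatest fixpoint, start Z0 = {m0, m1, m4, m5}, keep only states in Sat with some successor in Z. Already a fixed point.
Sat(EG (EX ~q)) = {m0, m1, m4, m5}
Sat(~a) = {m0, m1, m2, m3, m4, m6}
Sat((EG (EX ~q)) & ~a) = {m0, m1, m4}
AF ((EG (EX ~q)) & ~a): least fixpoint, start Z0 = {m0, m1, m4}, add states with every successor in Z. Z1 = {m0, m1, m4, m5}; fixed.
Sat(AF ((EG (EX ~q)) & ~a)) = {m0, m1, m4, m5}
m5 ∈ Sat(AF ((EG (EX ~q)) & ~a)) = {m0, m1, m4, m5}, so the formula holds at m5.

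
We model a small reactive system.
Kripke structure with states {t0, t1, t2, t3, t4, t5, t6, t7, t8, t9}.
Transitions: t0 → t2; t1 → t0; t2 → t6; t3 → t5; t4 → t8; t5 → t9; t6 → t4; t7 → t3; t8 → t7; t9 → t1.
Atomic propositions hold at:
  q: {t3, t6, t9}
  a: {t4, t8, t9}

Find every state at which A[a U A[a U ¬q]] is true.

Sat(¬q) = {t0, t1, t2, t4, t5, t7, t8}
A[a U ¬q]: least fixpoint, start Z0 = Sat(¬q) = {t0, t1, t2, t4, t5, t7, t8}, add states in Sat(a) with every successor in Z. Z1 = {t0, t1, t2, t4, t5, t7, t8, t9}; fixed.
Sat(A[a U ¬q]) = {t0, t1, t2, t4, t5, t7, t8, t9}
A[a U A[a U ¬q]]: least fixpoint, start Z0 = Sat(A[a U ¬q]) = {t0, t1, t2, t4, t5, t7, t8, t9}, add states in Sat(a) with every successor in Z. Already a fixed point.
Sat(A[a U A[a U ¬q]]) = {t0, t1, t2, t4, t5, t7, t8, t9}

{t0, t1, t2, t4, t5, t7, t8, t9}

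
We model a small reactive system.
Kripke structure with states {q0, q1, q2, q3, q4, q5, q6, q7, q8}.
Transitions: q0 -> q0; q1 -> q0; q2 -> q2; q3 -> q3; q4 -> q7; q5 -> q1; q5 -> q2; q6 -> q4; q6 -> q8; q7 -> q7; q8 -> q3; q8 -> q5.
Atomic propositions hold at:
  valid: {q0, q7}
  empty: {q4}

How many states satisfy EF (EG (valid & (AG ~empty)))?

7

Sat(~empty) = {q0, q1, q2, q3, q5, q6, q7, q8}
AG ~empty: greatest fixpoint, start Z0 = {q0, q1, q2, q3, q5, q6, q7, q8}, keep only states in Sat with every successor in Z. Z1 = {q0, q1, q2, q3, q5, q7, q8}; fixed.
Sat(AG ~empty) = {q0, q1, q2, q3, q5, q7, q8}
Sat(valid & (AG ~empty)) = {q0, q7}
EG (valid & (AG ~empty)): greatest fixpoint, start Z0 = {q0, q7}, keep only states in Sat with some successor in Z. Already a fixed point.
Sat(EG (valid & (AG ~empty))) = {q0, q7}
EF (EG (valid & (AG ~empty))): least fixpoint, start Z0 = {q0, q7}, add states with some successor in Z. Z1 = {q0, q1, q4, q7}; Z2 = {q0, q1, q4, q5, q6, q7}; Z3 = {q0, q1, q4, q5, q6, q7, q8}; fixed.
Sat(EF (EG (valid & (AG ~empty)))) = {q0, q1, q4, q5, q6, q7, q8}
|Sat(EF (EG (valid & (AG ~empty))))| = |{q0, q1, q4, q5, q6, q7, q8}| = 7.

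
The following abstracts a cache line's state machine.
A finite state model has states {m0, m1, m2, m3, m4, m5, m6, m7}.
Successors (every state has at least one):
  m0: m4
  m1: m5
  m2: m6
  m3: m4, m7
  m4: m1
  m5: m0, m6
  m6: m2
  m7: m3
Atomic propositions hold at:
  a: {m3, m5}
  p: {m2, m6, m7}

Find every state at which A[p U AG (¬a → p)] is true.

{m2, m6}

Sat(¬a) = {m0, m1, m2, m4, m6, m7}
Sat(¬a → p) = {m2, m3, m5, m6, m7}
AG (¬a → p): greatest fixpoint, start Z0 = {m2, m3, m5, m6, m7}, keep only states in Sat with every successor in Z. Z1 = {m2, m6, m7}; Z2 = {m2, m6}; fixed.
Sat(AG (¬a → p)) = {m2, m6}
A[p U AG (¬a → p)]: least fixpoint, start Z0 = Sat(AG (¬a → p)) = {m2, m6}, add states in Sat(p) with every successor in Z. Already a fixed point.
Sat(A[p U AG (¬a → p)]) = {m2, m6}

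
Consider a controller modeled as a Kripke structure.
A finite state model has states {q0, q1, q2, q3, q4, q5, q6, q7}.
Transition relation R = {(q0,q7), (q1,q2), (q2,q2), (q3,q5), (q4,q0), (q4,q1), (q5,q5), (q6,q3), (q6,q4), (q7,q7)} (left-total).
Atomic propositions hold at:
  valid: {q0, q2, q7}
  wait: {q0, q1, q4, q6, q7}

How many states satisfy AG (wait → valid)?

Sat(wait → valid) = {q0, q2, q3, q5, q7}
AG (wait → valid): greatest fixpoint, start Z0 = {q0, q2, q3, q5, q7}, keep only states in Sat with every successor in Z. Already a fixed point.
Sat(AG (wait → valid)) = {q0, q2, q3, q5, q7}
|Sat(AG (wait → valid))| = |{q0, q2, q3, q5, q7}| = 5.

5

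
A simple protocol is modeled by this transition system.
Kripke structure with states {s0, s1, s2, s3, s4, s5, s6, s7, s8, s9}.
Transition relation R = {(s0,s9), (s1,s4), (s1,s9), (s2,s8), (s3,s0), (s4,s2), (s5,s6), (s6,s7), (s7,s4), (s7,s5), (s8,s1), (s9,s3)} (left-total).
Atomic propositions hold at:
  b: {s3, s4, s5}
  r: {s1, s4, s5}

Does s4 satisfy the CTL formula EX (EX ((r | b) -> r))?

Yes

Sat(r | b) = {s1, s3, s4, s5}
Sat((r | b) -> r) = {s0, s1, s2, s4, s5, s6, s7, s8, s9}
Sat(EX ((r | b) -> r)) = {s : some successor in {s0, s1, s2, s4, s5, s6, s7, s8, s9}} = {s0, s1, s2, s3, s4, s5, s6, s7, s8}
Sat(EX (EX ((r | b) -> r))) = {s : some successor in {s0, s1, s2, s3, s4, s5, s6, s7, s8}} = {s1, s2, s3, s4, s5, s6, s7, s8, s9}
s4 ∈ Sat(EX (EX ((r | b) -> r))) = {s1, s2, s3, s4, s5, s6, s7, s8, s9}, so the formula holds at s4.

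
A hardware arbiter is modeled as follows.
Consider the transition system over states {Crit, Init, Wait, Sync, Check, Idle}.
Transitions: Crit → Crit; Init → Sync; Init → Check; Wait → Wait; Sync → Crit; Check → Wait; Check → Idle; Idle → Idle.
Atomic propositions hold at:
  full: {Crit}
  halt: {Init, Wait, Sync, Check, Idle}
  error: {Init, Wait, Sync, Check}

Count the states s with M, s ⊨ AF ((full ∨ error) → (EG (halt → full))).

Sat(full ∨ error) = {Crit, Init, Wait, Sync, Check}
Sat(halt → full) = {Crit}
EG (halt → full): greatest fixpoint, start Z0 = {Crit}, keep only states in Sat with some successor in Z. Already a fixed point.
Sat(EG (halt → full)) = {Crit}
Sat((full ∨ error) → (EG (halt → full))) = {Crit, Idle}
AF ((full ∨ error) → (EG (halt → full))): least fixpoint, start Z0 = {Crit, Idle}, add states with every successor in Z. Z1 = {Crit, Sync, Idle}; fixed.
Sat(AF ((full ∨ error) → (EG (halt → full)))) = {Crit, Sync, Idle}
|Sat(AF ((full ∨ error) → (EG (halt → full))))| = |{Crit, Sync, Idle}| = 3.

3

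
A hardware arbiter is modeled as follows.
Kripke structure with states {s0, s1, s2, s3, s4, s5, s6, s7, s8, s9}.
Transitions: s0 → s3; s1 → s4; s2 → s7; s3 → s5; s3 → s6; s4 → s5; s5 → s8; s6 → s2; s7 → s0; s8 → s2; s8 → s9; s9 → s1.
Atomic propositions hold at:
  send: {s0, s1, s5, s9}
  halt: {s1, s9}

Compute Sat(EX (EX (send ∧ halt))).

Sat(send ∧ halt) = {s1, s9}
Sat(EX (send ∧ halt)) = {s : some successor in {s1, s9}} = {s8, s9}
Sat(EX (EX (send ∧ halt))) = {s : some successor in {s8, s9}} = {s5, s8}

{s5, s8}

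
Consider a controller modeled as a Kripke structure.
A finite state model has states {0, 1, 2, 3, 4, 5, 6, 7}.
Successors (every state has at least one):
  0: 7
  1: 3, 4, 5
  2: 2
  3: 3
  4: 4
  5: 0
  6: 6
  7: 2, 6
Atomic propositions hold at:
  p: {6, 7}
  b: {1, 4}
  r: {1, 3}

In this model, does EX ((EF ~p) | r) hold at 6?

Sat(~p) = {0, 1, 2, 3, 4, 5}
EF ~p: least fixpoint, start Z0 = {0, 1, 2, 3, 4, 5}, add states with some successor in Z. Z1 = {0, 1, 2, 3, 4, 5, 7}; fixed.
Sat(EF ~p) = {0, 1, 2, 3, 4, 5, 7}
Sat((EF ~p) | r) = {0, 1, 2, 3, 4, 5, 7}
Sat(EX ((EF ~p) | r)) = {s : some successor in {0, 1, 2, 3, 4, 5, 7}} = {0, 1, 2, 3, 4, 5, 7}
6 ∉ Sat(EX ((EF ~p) | r)) = {0, 1, 2, 3, 4, 5, 7}, so the formula does not hold at 6.

No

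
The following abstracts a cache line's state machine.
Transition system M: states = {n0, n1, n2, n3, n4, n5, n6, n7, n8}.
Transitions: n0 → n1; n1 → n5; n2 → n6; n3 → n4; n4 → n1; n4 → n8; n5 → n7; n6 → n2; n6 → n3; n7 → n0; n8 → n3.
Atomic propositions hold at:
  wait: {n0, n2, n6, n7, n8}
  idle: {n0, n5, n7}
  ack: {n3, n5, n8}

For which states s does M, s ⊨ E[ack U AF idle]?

{n0, n1, n5, n7}

AF idle: least fixpoint, start Z0 = {n0, n5, n7}, add states with every successor in Z. Z1 = {n0, n1, n5, n7}; fixed.
Sat(AF idle) = {n0, n1, n5, n7}
E[ack U AF idle]: least fixpoint, start Z0 = Sat(AF idle) = {n0, n1, n5, n7}, add states in Sat(ack) with some successor in Z. Already a fixed point.
Sat(E[ack U AF idle]) = {n0, n1, n5, n7}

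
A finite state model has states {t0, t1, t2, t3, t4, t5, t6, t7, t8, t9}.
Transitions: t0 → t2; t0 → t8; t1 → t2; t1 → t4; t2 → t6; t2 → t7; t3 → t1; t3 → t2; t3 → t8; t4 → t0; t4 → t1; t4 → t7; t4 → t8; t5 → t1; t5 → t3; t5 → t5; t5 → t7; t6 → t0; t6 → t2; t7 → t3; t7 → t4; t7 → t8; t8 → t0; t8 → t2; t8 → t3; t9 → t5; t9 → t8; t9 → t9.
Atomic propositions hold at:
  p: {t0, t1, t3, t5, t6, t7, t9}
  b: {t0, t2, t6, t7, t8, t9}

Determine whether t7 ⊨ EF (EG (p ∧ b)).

Sat(p ∧ b) = {t0, t6, t7, t9}
EG (p ∧ b): greatest fixpoint, start Z0 = {t0, t6, t7, t9}, keep only states in Sat with some successor in Z. Z1 = {t6, t9}; Z2 = {t9}; fixed.
Sat(EG (p ∧ b)) = {t9}
EF (EG (p ∧ b)): least fixpoint, start Z0 = {t9}, add states with some successor in Z. Already a fixed point.
Sat(EF (EG (p ∧ b))) = {t9}
t7 ∉ Sat(EF (EG (p ∧ b))) = {t9}, so the formula does not hold at t7.

No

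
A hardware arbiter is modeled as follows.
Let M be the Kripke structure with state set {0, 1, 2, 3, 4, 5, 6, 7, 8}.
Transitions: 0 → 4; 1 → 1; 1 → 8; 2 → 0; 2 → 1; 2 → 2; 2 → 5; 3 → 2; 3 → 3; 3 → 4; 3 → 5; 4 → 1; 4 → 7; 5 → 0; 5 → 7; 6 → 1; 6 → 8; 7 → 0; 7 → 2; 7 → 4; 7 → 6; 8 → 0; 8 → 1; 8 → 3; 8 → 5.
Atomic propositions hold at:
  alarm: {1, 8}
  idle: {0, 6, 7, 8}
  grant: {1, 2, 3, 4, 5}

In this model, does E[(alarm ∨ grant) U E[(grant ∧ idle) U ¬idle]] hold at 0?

No

Sat(alarm ∨ grant) = {1, 2, 3, 4, 5, 8}
Sat(grant ∧ idle) = ∅
Sat(¬idle) = {1, 2, 3, 4, 5}
E[(grant ∧ idle) U ¬idle]: least fixpoint, start Z0 = Sat(¬idle) = {1, 2, 3, 4, 5}, add states in Sat(grant ∧ idle) with some successor in Z. Already a fixed point.
Sat(E[(grant ∧ idle) U ¬idle]) = {1, 2, 3, 4, 5}
E[(alarm ∨ grant) U E[(grant ∧ idle) U ¬idle]]: least fixpoint, start Z0 = Sat(E[(grant ∧ idle) U ¬idle]) = {1, 2, 3, 4, 5}, add states in Sat(alarm ∨ grant) with some successor in Z. Z1 = {1, 2, 3, 4, 5, 8}; fixed.
Sat(E[(alarm ∨ grant) U E[(grant ∧ idle) U ¬idle]]) = {1, 2, 3, 4, 5, 8}
0 ∉ Sat(E[(alarm ∨ grant) U E[(grant ∧ idle) U ¬idle]]) = {1, 2, 3, 4, 5, 8}, so the formula does not hold at 0.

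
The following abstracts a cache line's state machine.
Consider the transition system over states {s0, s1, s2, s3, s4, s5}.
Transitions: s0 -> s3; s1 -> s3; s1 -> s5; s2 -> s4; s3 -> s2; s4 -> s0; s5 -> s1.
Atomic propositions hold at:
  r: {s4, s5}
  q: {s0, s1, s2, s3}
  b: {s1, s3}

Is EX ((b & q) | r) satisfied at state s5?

Yes

Sat(b & q) = {s1, s3}
Sat((b & q) | r) = {s1, s3, s4, s5}
Sat(EX ((b & q) | r)) = {s : some successor in {s1, s3, s4, s5}} = {s0, s1, s2, s5}
s5 ∈ Sat(EX ((b & q) | r)) = {s0, s1, s2, s5}, so the formula holds at s5.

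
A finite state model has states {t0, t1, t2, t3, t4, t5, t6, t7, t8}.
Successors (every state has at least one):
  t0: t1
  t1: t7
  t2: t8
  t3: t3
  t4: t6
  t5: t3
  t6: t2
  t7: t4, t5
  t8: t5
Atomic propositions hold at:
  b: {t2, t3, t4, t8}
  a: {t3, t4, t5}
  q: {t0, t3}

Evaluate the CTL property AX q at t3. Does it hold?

Yes

Sat(AX q) = {s : every successor in {t0, t3}} = {t3, t5}
t3 ∈ Sat(AX q) = {t3, t5}, so the formula holds at t3.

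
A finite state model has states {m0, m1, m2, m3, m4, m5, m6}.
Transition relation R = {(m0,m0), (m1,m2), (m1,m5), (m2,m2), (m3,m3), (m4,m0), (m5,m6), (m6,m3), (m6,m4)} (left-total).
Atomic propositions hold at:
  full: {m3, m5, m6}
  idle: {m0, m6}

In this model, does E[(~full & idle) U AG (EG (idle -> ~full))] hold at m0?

Sat(~full) = {m0, m1, m2, m4}
Sat(~full & idle) = {m0}
Sat(idle -> ~full) = {m0, m1, m2, m3, m4, m5}
EG (idle -> ~full): greatest fixpoint, start Z0 = {m0, m1, m2, m3, m4, m5}, keep only states in Sat with some successor in Z. Z1 = {m0, m1, m2, m3, m4}; fixed.
Sat(EG (idle -> ~full)) = {m0, m1, m2, m3, m4}
AG (EG (idle -> ~full)): greatest fixpoint, start Z0 = {m0, m1, m2, m3, m4}, keep only states in Sat with every successor in Z. Z1 = {m0, m2, m3, m4}; fixed.
Sat(AG (EG (idle -> ~full))) = {m0, m2, m3, m4}
E[(~full & idle) U AG (EG (idle -> ~full))]: least fixpoint, start Z0 = Sat(AG (EG (idle -> ~full))) = {m0, m2, m3, m4}, add states in Sat(~full & idle) with some successor in Z. Already a fixed point.
Sat(E[(~full & idle) U AG (EG (idle -> ~full))]) = {m0, m2, m3, m4}
m0 ∈ Sat(E[(~full & idle) U AG (EG (idle -> ~full))]) = {m0, m2, m3, m4}, so the formula holds at m0.

Yes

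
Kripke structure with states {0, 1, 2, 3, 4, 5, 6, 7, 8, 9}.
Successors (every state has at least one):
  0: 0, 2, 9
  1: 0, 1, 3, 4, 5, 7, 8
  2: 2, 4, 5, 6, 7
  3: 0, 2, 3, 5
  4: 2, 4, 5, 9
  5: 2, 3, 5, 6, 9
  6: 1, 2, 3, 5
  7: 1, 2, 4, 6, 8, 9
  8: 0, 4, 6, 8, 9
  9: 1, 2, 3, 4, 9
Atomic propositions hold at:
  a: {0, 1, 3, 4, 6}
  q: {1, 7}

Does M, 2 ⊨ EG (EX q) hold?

Yes

Sat(EX q) = {s : some successor in {1, 7}} = {1, 2, 6, 7, 9}
EG (EX q): greatest fixpoint, start Z0 = {1, 2, 6, 7, 9}, keep only states in Sat with some successor in Z. Already a fixed point.
Sat(EG (EX q)) = {1, 2, 6, 7, 9}
2 ∈ Sat(EG (EX q)) = {1, 2, 6, 7, 9}, so the formula holds at 2.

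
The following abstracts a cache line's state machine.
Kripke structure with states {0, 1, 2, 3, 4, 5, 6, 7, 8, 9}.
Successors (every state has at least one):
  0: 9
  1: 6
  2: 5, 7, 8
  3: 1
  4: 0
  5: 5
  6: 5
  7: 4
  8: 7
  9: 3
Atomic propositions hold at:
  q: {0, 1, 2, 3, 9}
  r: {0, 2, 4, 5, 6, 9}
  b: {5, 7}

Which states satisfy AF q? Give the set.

AF q: least fixpoint, start Z0 = {0, 1, 2, 3, 9}, add states with every successor in Z. Z1 = {0, 1, 2, 3, 4, 9}; Z2 = {0, 1, 2, 3, 4, 7, 9}; Z3 = {0, 1, 2, 3, 4, 7, 8, 9}; fixed.
Sat(AF q) = {0, 1, 2, 3, 4, 7, 8, 9}

{0, 1, 2, 3, 4, 7, 8, 9}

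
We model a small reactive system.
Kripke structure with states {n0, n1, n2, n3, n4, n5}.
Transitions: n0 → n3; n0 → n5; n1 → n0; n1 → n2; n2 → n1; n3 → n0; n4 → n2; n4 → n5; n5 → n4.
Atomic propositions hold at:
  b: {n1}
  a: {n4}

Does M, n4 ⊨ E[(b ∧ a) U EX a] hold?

No

Sat(b ∧ a) = ∅
Sat(EX a) = {s : some successor in {n4}} = {n5}
E[(b ∧ a) U EX a]: least fixpoint, start Z0 = Sat(EX a) = {n5}, add states in Sat(b ∧ a) with some successor in Z. Already a fixed point.
Sat(E[(b ∧ a) U EX a]) = {n5}
n4 ∉ Sat(E[(b ∧ a) U EX a]) = {n5}, so the formula does not hold at n4.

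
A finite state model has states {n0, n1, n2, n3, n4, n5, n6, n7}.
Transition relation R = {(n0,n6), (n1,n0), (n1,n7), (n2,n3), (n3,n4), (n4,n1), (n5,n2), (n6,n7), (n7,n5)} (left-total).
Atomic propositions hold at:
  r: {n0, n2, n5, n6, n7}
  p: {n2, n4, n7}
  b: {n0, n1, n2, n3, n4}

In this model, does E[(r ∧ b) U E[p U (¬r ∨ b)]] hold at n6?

No

Sat(r ∧ b) = {n0, n2}
Sat(¬r) = {n1, n3, n4}
Sat(¬r ∨ b) = {n0, n1, n2, n3, n4}
E[p U (¬r ∨ b)]: least fixpoint, start Z0 = Sat((¬r ∨ b)) = {n0, n1, n2, n3, n4}, add states in Sat(p) with some successor in Z. Already a fixed point.
Sat(E[p U (¬r ∨ b)]) = {n0, n1, n2, n3, n4}
E[(r ∧ b) U E[p U (¬r ∨ b)]]: least fixpoint, start Z0 = Sat(E[p U (¬r ∨ b)]) = {n0, n1, n2, n3, n4}, add states in Sat(r ∧ b) with some successor in Z. Already a fixed point.
Sat(E[(r ∧ b) U E[p U (¬r ∨ b)]]) = {n0, n1, n2, n3, n4}
n6 ∉ Sat(E[(r ∧ b) U E[p U (¬r ∨ b)]]) = {n0, n1, n2, n3, n4}, so the formula does not hold at n6.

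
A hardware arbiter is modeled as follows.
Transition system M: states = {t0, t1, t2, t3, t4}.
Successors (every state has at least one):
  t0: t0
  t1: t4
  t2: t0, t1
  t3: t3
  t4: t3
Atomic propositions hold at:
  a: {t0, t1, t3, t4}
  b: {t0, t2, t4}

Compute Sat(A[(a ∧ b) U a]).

{t0, t1, t3, t4}

Sat(a ∧ b) = {t0, t4}
A[(a ∧ b) U a]: least fixpoint, start Z0 = Sat(a) = {t0, t1, t3, t4}, add states in Sat(a ∧ b) with every successor in Z. Already a fixed point.
Sat(A[(a ∧ b) U a]) = {t0, t1, t3, t4}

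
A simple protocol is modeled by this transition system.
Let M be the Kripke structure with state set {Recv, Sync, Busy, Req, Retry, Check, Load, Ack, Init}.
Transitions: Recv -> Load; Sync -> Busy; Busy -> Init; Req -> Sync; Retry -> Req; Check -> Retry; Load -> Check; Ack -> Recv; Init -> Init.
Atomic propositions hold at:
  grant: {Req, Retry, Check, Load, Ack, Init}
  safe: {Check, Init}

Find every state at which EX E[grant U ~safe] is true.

{Recv, Sync, Req, Retry, Check, Load, Ack}

Sat(~safe) = {Recv, Sync, Busy, Req, Retry, Load, Ack}
E[grant U ~safe]: least fixpoint, start Z0 = Sat(~safe) = {Recv, Sync, Busy, Req, Retry, Load, Ack}, add states in Sat(grant) with some successor in Z. Z1 = {Recv, Sync, Busy, Req, Retry, Check, Load, Ack}; fixed.
Sat(E[grant U ~safe]) = {Recv, Sync, Busy, Req, Retry, Check, Load, Ack}
Sat(EX E[grant U ~safe]) = {s : some successor in {Recv, Sync, Busy, Req, Retry, Check, Load, Ack}} = {Recv, Sync, Req, Retry, Check, Load, Ack}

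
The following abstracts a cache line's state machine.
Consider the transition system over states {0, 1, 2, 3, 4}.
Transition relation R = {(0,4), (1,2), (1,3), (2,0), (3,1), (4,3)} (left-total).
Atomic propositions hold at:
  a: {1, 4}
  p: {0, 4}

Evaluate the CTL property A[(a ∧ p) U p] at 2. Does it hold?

No

Sat(a ∧ p) = {4}
A[(a ∧ p) U p]: least fixpoint, start Z0 = Sat(p) = {0, 4}, add states in Sat(a ∧ p) with every successor in Z. Already a fixed point.
Sat(A[(a ∧ p) U p]) = {0, 4}
2 ∉ Sat(A[(a ∧ p) U p]) = {0, 4}, so the formula does not hold at 2.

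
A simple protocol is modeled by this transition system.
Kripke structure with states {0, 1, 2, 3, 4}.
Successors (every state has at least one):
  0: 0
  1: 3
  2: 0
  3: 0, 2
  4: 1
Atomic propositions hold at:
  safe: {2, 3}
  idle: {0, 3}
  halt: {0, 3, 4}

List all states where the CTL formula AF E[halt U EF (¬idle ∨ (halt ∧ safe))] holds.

{1, 2, 3, 4}

Sat(¬idle) = {1, 2, 4}
Sat(halt ∧ safe) = {3}
Sat(¬idle ∨ (halt ∧ safe)) = {1, 2, 3, 4}
EF (¬idle ∨ (halt ∧ safe)): least fixpoint, start Z0 = {1, 2, 3, 4}, add states with some successor in Z. Already a fixed point.
Sat(EF (¬idle ∨ (halt ∧ safe))) = {1, 2, 3, 4}
E[halt U EF (¬idle ∨ (halt ∧ safe))]: least fixpoint, start Z0 = Sat(EF (¬idle ∨ (halt ∧ safe))) = {1, 2, 3, 4}, add states in Sat(halt) with some successor in Z. Already a fixed point.
Sat(E[halt U EF (¬idle ∨ (halt ∧ safe))]) = {1, 2, 3, 4}
AF E[halt U EF (¬idle ∨ (halt ∧ safe))]: least fixpoint, start Z0 = {1, 2, 3, 4}, add states with every successor in Z. Already a fixed point.
Sat(AF E[halt U EF (¬idle ∨ (halt ∧ safe))]) = {1, 2, 3, 4}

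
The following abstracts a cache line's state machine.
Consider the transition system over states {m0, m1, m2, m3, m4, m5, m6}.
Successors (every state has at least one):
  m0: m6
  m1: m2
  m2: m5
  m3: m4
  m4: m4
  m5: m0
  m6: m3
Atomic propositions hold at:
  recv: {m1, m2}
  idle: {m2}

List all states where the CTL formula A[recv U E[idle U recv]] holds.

{m1, m2}

E[idle U recv]: least fixpoint, start Z0 = Sat(recv) = {m1, m2}, add states in Sat(idle) with some successor in Z. Already a fixed point.
Sat(E[idle U recv]) = {m1, m2}
A[recv U E[idle U recv]]: least fixpoint, start Z0 = Sat(E[idle U recv]) = {m1, m2}, add states in Sat(recv) with every successor in Z. Already a fixed point.
Sat(A[recv U E[idle U recv]]) = {m1, m2}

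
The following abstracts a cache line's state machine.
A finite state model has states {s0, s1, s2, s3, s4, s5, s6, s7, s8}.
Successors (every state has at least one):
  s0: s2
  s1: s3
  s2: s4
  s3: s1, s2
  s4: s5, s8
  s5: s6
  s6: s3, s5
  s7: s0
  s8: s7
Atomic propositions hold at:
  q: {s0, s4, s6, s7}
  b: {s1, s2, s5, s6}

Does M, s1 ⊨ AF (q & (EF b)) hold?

EF b: least fixpoint, start Z0 = {s1, s2, s5, s6}, add states with some successor in Z. Z1 = {s0, s1, s2, s3, s4, s5, s6}; Z2 = {s0, s1, s2, s3, s4, s5, s6, s7}; Z3 = {s0, s1, s2, s3, s4, s5, s6, s7, s8}; fixed.
Sat(EF b) = {s0, s1, s2, s3, s4, s5, s6, s7, s8}
Sat(q & (EF b)) = {s0, s4, s6, s7}
AF (q & (EF b)): least fixpoint, start Z0 = {s0, s4, s6, s7}, add states with every successor in Z. Z1 = {s0, s2, s4, s5, s6, s7, s8}; fixed.
Sat(AF (q & (EF b))) = {s0, s2, s4, s5, s6, s7, s8}
s1 ∉ Sat(AF (q & (EF b))) = {s0, s2, s4, s5, s6, s7, s8}, so the formula does not hold at s1.

No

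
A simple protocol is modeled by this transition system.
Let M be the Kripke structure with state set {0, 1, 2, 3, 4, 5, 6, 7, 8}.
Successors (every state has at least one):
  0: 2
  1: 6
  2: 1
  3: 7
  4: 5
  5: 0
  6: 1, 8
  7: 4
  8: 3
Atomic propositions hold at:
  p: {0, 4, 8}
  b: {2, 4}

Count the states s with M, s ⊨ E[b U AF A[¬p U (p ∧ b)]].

Sat(¬p) = {1, 2, 3, 5, 6, 7}
Sat(p ∧ b) = {4}
A[¬p U (p ∧ b)]: least fixpoint, start Z0 = Sat((p ∧ b)) = {4}, add states in Sat(¬p) with every successor in Z. Z1 = {4, 7}; Z2 = {3, 4, 7}; fixed.
Sat(A[¬p U (p ∧ b)]) = {3, 4, 7}
AF A[¬p U (p ∧ b)]: least fixpoint, start Z0 = {3, 4, 7}, add states with every successor in Z. Z1 = {3, 4, 7, 8}; fixed.
Sat(AF A[¬p U (p ∧ b)]) = {3, 4, 7, 8}
E[b U AF A[¬p U (p ∧ b)]]: least fixpoint, start Z0 = Sat(AF A[¬p U (p ∧ b)]) = {3, 4, 7, 8}, add states in Sat(b) with some successor in Z. Already a fixed point.
Sat(E[b U AF A[¬p U (p ∧ b)]]) = {3, 4, 7, 8}
|Sat(E[b U AF A[¬p U (p ∧ b)]])| = |{3, 4, 7, 8}| = 4.

4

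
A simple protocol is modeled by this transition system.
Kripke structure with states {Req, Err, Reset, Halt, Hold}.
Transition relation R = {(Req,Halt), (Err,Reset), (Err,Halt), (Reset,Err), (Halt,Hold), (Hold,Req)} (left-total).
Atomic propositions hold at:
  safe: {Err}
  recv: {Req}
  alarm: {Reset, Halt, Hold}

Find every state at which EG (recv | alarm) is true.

Sat(recv | alarm) = {Req, Reset, Halt, Hold}
EG (recv | alarm): greatest fixpoint, start Z0 = {Req, Reset, Halt, Hold}, keep only states in Sat with some successor in Z. Z1 = {Req, Halt, Hold}; fixed.
Sat(EG (recv | alarm)) = {Req, Halt, Hold}

{Req, Halt, Hold}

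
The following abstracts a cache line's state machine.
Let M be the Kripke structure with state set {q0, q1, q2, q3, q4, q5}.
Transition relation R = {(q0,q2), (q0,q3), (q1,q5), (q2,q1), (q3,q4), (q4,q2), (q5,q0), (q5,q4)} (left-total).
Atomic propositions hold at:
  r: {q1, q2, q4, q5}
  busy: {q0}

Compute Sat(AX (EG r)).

EG r: greatest fixpoint, start Z0 = {q1, q2, q4, q5}, keep only states in Sat with some successor in Z. Already a fixed point.
Sat(EG r) = {q1, q2, q4, q5}
Sat(AX (EG r)) = {s : every successor in {q1, q2, q4, q5}} = {q1, q2, q3, q4}

{q1, q2, q3, q4}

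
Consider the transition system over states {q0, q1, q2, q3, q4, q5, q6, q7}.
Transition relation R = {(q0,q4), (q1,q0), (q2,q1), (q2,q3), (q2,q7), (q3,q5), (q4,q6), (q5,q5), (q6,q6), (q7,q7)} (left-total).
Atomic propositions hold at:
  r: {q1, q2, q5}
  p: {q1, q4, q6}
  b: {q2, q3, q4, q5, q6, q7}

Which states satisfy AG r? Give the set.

{q5}

AG r: greatest fixpoint, start Z0 = {q1, q2, q5}, keep only states in Sat with every successor in Z. Z1 = {q5}; fixed.
Sat(AG r) = {q5}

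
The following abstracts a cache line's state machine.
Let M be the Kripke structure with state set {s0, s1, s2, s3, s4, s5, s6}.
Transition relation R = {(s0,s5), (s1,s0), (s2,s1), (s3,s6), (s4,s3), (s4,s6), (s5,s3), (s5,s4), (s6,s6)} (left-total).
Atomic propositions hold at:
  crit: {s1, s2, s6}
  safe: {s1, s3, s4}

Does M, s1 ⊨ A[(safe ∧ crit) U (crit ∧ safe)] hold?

Yes

Sat(safe ∧ crit) = {s1}
Sat(crit ∧ safe) = {s1}
A[(safe ∧ crit) U (crit ∧ safe)]: least fixpoint, start Z0 = Sat((crit ∧ safe)) = {s1}, add states in Sat(safe ∧ crit) with every successor in Z. Already a fixed point.
Sat(A[(safe ∧ crit) U (crit ∧ safe)]) = {s1}
s1 ∈ Sat(A[(safe ∧ crit) U (crit ∧ safe)]) = {s1}, so the formula holds at s1.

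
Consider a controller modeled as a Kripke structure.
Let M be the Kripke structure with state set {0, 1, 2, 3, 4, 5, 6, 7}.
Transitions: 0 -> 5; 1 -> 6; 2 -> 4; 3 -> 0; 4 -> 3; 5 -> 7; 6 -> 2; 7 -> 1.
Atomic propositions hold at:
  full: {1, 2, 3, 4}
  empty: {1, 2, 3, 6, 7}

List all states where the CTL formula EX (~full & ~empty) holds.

{0, 3}

Sat(~full) = {0, 5, 6, 7}
Sat(~empty) = {0, 4, 5}
Sat(~full & ~empty) = {0, 5}
Sat(EX (~full & ~empty)) = {s : some successor in {0, 5}} = {0, 3}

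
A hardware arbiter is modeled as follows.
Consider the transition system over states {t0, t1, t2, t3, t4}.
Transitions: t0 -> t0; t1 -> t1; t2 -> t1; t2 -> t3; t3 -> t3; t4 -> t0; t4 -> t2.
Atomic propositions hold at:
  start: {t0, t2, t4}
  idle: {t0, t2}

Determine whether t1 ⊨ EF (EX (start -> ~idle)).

Sat(~idle) = {t1, t3, t4}
Sat(start -> ~idle) = {t1, t3, t4}
Sat(EX (start -> ~idle)) = {s : some successor in {t1, t3, t4}} = {t1, t2, t3}
EF (EX (start -> ~idle)): least fixpoint, start Z0 = {t1, t2, t3}, add states with some successor in Z. Z1 = {t1, t2, t3, t4}; fixed.
Sat(EF (EX (start -> ~idle))) = {t1, t2, t3, t4}
t1 ∈ Sat(EF (EX (start -> ~idle))) = {t1, t2, t3, t4}, so the formula holds at t1.

Yes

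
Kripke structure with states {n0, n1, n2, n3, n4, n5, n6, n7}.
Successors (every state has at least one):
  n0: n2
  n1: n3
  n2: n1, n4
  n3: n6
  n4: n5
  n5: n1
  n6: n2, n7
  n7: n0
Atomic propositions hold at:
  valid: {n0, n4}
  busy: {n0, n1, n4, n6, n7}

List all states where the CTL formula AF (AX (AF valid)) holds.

{n7}

AF valid: least fixpoint, start Z0 = {n0, n4}, add states with every successor in Z. Z1 = {n0, n4, n7}; fixed.
Sat(AF valid) = {n0, n4, n7}
Sat(AX (AF valid)) = {s : every successor in {n0, n4, n7}} = {n7}
AF (AX (AF valid)): least fixpoint, start Z0 = {n7}, add states with every successor in Z. Already a fixed point.
Sat(AF (AX (AF valid))) = {n7}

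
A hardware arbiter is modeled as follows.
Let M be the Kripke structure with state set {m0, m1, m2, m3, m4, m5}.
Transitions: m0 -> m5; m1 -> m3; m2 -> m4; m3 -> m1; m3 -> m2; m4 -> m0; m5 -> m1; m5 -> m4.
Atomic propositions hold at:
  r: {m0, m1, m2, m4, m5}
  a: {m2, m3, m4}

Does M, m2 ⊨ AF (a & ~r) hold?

No

Sat(~r) = {m3}
Sat(a & ~r) = {m3}
AF (a & ~r): least fixpoint, start Z0 = {m3}, add states with every successor in Z. Z1 = {m1, m3}; fixed.
Sat(AF (a & ~r)) = {m1, m3}
m2 ∉ Sat(AF (a & ~r)) = {m1, m3}, so the formula does not hold at m2.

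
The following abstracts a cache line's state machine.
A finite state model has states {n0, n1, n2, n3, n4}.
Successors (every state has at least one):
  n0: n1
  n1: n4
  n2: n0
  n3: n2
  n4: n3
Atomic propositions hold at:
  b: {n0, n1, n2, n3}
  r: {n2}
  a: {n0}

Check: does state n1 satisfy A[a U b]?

Yes

A[a U b]: least fixpoint, start Z0 = Sat(b) = {n0, n1, n2, n3}, add states in Sat(a) with every successor in Z. Already a fixed point.
Sat(A[a U b]) = {n0, n1, n2, n3}
n1 ∈ Sat(A[a U b]) = {n0, n1, n2, n3}, so the formula holds at n1.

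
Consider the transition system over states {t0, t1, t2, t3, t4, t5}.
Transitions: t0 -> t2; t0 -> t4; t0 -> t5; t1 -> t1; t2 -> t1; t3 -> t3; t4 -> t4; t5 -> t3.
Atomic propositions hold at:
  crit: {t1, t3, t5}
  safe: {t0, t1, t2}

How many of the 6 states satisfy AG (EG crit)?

EG crit: greatest fixpoint, start Z0 = {t1, t3, t5}, keep only states in Sat with some successor in Z. Already a fixed point.
Sat(EG crit) = {t1, t3, t5}
AG (EG crit): greatest fixpoint, start Z0 = {t1, t3, t5}, keep only states in Sat with every successor in Z. Already a fixed point.
Sat(AG (EG crit)) = {t1, t3, t5}
|Sat(AG (EG crit))| = |{t1, t3, t5}| = 3.

3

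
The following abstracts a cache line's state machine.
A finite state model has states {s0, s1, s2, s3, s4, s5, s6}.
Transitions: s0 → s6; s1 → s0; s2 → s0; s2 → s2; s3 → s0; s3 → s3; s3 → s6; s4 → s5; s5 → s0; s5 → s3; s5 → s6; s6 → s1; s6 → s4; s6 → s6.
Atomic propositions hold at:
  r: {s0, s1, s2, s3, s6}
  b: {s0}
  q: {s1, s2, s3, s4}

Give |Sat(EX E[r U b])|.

6

E[r U b]: least fixpoint, start Z0 = Sat(b) = {s0}, add states in Sat(r) with some successor in Z. Z1 = {s0, s1, s2, s3}; Z2 = {s0, s1, s2, s3, s6}; fixed.
Sat(E[r U b]) = {s0, s1, s2, s3, s6}
Sat(EX E[r U b]) = {s : some successor in {s0, s1, s2, s3, s6}} = {s0, s1, s2, s3, s5, s6}
|Sat(EX E[r U b])| = |{s0, s1, s2, s3, s5, s6}| = 6.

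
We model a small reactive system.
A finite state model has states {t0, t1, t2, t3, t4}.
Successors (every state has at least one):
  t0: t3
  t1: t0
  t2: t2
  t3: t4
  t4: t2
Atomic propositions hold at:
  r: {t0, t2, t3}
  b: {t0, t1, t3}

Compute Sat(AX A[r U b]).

A[r U b]: least fixpoint, start Z0 = Sat(b) = {t0, t1, t3}, add states in Sat(r) with every successor in Z. Already a fixed point.
Sat(A[r U b]) = {t0, t1, t3}
Sat(AX A[r U b]) = {s : every successor in {t0, t1, t3}} = {t0, t1}

{t0, t1}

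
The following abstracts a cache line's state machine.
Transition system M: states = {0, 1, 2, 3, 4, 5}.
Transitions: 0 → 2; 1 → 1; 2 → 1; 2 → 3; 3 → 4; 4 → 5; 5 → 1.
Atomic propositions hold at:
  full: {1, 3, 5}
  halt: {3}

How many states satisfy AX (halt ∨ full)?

Sat(halt ∨ full) = {1, 3, 5}
Sat(AX (halt ∨ full)) = {s : every successor in {1, 3, 5}} = {1, 2, 4, 5}
|Sat(AX (halt ∨ full))| = |{1, 2, 4, 5}| = 4.

4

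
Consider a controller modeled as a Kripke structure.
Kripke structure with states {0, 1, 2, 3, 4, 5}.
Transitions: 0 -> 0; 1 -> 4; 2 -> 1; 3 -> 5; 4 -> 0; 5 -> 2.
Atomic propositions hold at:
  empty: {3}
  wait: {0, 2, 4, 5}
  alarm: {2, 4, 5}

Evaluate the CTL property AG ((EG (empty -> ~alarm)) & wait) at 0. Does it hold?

Yes

Sat(~alarm) = {0, 1, 3}
Sat(empty -> ~alarm) = {0, 1, 2, 3, 4, 5}
EG (empty -> ~alarm): greatest fixpoint, start Z0 = {0, 1, 2, 3, 4, 5}, keep only states in Sat with some successor in Z. Already a fixed point.
Sat(EG (empty -> ~alarm)) = {0, 1, 2, 3, 4, 5}
Sat((EG (empty -> ~alarm)) & wait) = {0, 2, 4, 5}
AG ((EG (empty -> ~alarm)) & wait): greatest fixpoint, start Z0 = {0, 2, 4, 5}, keep only states in Sat with every successor in Z. Z1 = {0, 4, 5}; Z2 = {0, 4}; fixed.
Sat(AG ((EG (empty -> ~alarm)) & wait)) = {0, 4}
0 ∈ Sat(AG ((EG (empty -> ~alarm)) & wait)) = {0, 4}, so the formula holds at 0.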